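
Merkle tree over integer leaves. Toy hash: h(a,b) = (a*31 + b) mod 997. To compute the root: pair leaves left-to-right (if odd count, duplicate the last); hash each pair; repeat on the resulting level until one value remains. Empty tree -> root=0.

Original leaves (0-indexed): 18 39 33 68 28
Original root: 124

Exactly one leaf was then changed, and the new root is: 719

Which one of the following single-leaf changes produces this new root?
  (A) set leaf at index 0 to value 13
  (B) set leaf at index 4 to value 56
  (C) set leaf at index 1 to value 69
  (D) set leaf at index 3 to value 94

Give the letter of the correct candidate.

Answer: A

Derivation:
Original leaves: [18, 39, 33, 68, 28]
Target new root: 719
Try each candidate change and compute the resulting root:
Candidate A: set leaf[0] = 13 -> leaves = [13, 39, 33, 68, 28]
  L0: [13, 39, 33, 68, 28]
  L1: h(13,39)=(13*31+39)%997=442 h(33,68)=(33*31+68)%997=94 h(28,28)=(28*31+28)%997=896 -> [442, 94, 896]
  L2: h(442,94)=(442*31+94)%997=835 h(896,896)=(896*31+896)%997=756 -> [835, 756]
  L3: h(835,756)=(835*31+756)%997=719 -> [719]
  root = 719 == target 719  ** MATCH **
Candidate B: set leaf[4] = 56 -> leaves = [18, 39, 33, 68, 56]
  L0: [18, 39, 33, 68, 56]
  L1: h(18,39)=(18*31+39)%997=597 h(33,68)=(33*31+68)%997=94 h(56,56)=(56*31+56)%997=795 -> [597, 94, 795]
  L2: h(597,94)=(597*31+94)%997=655 h(795,795)=(795*31+795)%997=515 -> [655, 515]
  L3: h(655,515)=(655*31+515)%997=880 -> [880]
  root = 880 != target 719
Candidate C: set leaf[1] = 69 -> leaves = [18, 69, 33, 68, 28]
  L0: [18, 69, 33, 68, 28]
  L1: h(18,69)=(18*31+69)%997=627 h(33,68)=(33*31+68)%997=94 h(28,28)=(28*31+28)%997=896 -> [627, 94, 896]
  L2: h(627,94)=(627*31+94)%997=588 h(896,896)=(896*31+896)%997=756 -> [588, 756]
  L3: h(588,756)=(588*31+756)%997=41 -> [41]
  root = 41 != target 719
Candidate D: set leaf[3] = 94 -> leaves = [18, 39, 33, 94, 28]
  L0: [18, 39, 33, 94, 28]
  L1: h(18,39)=(18*31+39)%997=597 h(33,94)=(33*31+94)%997=120 h(28,28)=(28*31+28)%997=896 -> [597, 120, 896]
  L2: h(597,120)=(597*31+120)%997=681 h(896,896)=(896*31+896)%997=756 -> [681, 756]
  L3: h(681,756)=(681*31+756)%997=930 -> [930]
  root = 930 != target 719
Candidate A produces the target root.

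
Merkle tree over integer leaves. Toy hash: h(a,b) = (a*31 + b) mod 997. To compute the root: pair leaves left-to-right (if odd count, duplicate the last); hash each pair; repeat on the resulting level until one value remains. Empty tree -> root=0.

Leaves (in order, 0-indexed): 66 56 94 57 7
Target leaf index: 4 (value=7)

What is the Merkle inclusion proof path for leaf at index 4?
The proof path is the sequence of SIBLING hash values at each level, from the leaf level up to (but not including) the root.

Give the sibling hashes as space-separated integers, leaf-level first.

Answer: 7 224 337

Derivation:
L0 (leaves): [66, 56, 94, 57, 7], target index=4
L1: h(66,56)=(66*31+56)%997=108 [pair 0] h(94,57)=(94*31+57)%997=977 [pair 1] h(7,7)=(7*31+7)%997=224 [pair 2] -> [108, 977, 224]
  Sibling for proof at L0: 7
L2: h(108,977)=(108*31+977)%997=337 [pair 0] h(224,224)=(224*31+224)%997=189 [pair 1] -> [337, 189]
  Sibling for proof at L1: 224
L3: h(337,189)=(337*31+189)%997=666 [pair 0] -> [666]
  Sibling for proof at L2: 337
Root: 666
Proof path (sibling hashes from leaf to root): [7, 224, 337]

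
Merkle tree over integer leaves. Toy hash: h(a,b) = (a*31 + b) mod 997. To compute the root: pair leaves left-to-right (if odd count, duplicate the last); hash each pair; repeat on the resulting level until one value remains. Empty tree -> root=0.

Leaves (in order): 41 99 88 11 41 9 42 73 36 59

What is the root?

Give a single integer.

Answer: 931

Derivation:
L0: [41, 99, 88, 11, 41, 9, 42, 73, 36, 59]
L1: h(41,99)=(41*31+99)%997=373 h(88,11)=(88*31+11)%997=745 h(41,9)=(41*31+9)%997=283 h(42,73)=(42*31+73)%997=378 h(36,59)=(36*31+59)%997=178 -> [373, 745, 283, 378, 178]
L2: h(373,745)=(373*31+745)%997=344 h(283,378)=(283*31+378)%997=178 h(178,178)=(178*31+178)%997=711 -> [344, 178, 711]
L3: h(344,178)=(344*31+178)%997=872 h(711,711)=(711*31+711)%997=818 -> [872, 818]
L4: h(872,818)=(872*31+818)%997=931 -> [931]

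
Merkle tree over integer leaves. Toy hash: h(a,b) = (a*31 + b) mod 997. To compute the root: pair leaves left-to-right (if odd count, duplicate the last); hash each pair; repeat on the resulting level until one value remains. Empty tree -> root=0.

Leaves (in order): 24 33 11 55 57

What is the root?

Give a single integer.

Answer: 798

Derivation:
L0: [24, 33, 11, 55, 57]
L1: h(24,33)=(24*31+33)%997=777 h(11,55)=(11*31+55)%997=396 h(57,57)=(57*31+57)%997=827 -> [777, 396, 827]
L2: h(777,396)=(777*31+396)%997=555 h(827,827)=(827*31+827)%997=542 -> [555, 542]
L3: h(555,542)=(555*31+542)%997=798 -> [798]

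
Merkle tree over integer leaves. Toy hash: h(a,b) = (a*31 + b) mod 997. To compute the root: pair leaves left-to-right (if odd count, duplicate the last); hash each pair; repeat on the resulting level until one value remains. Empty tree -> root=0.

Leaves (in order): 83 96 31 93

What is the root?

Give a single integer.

L0: [83, 96, 31, 93]
L1: h(83,96)=(83*31+96)%997=675 h(31,93)=(31*31+93)%997=57 -> [675, 57]
L2: h(675,57)=(675*31+57)%997=45 -> [45]

Answer: 45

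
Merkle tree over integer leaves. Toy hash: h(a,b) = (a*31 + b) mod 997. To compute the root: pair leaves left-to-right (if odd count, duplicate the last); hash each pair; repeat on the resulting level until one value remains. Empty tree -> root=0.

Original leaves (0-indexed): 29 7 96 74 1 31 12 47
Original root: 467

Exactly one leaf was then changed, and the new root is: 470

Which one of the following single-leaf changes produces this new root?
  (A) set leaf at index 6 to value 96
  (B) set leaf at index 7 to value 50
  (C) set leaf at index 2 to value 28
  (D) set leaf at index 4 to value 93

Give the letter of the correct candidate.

Answer: B

Derivation:
Original leaves: [29, 7, 96, 74, 1, 31, 12, 47]
Target new root: 470
Try each candidate change and compute the resulting root:
Candidate A: set leaf[6] = 96 -> leaves = [29, 7, 96, 74, 1, 31, 96, 47]
  L0: [29, 7, 96, 74, 1, 31, 96, 47]
  L1: h(29,7)=(29*31+7)%997=906 h(96,74)=(96*31+74)%997=59 h(1,31)=(1*31+31)%997=62 h(96,47)=(96*31+47)%997=32 -> [906, 59, 62, 32]
  L2: h(906,59)=(906*31+59)%997=229 h(62,32)=(62*31+32)%997=957 -> [229, 957]
  L3: h(229,957)=(229*31+957)%997=80 -> [80]
  root = 80 != target 470
Candidate B: set leaf[7] = 50 -> leaves = [29, 7, 96, 74, 1, 31, 12, 50]
  L0: [29, 7, 96, 74, 1, 31, 12, 50]
  L1: h(29,7)=(29*31+7)%997=906 h(96,74)=(96*31+74)%997=59 h(1,31)=(1*31+31)%997=62 h(12,50)=(12*31+50)%997=422 -> [906, 59, 62, 422]
  L2: h(906,59)=(906*31+59)%997=229 h(62,422)=(62*31+422)%997=350 -> [229, 350]
  L3: h(229,350)=(229*31+350)%997=470 -> [470]
  root = 470 == target 470  ** MATCH **
Candidate C: set leaf[2] = 28 -> leaves = [29, 7, 28, 74, 1, 31, 12, 47]
  L0: [29, 7, 28, 74, 1, 31, 12, 47]
  L1: h(29,7)=(29*31+7)%997=906 h(28,74)=(28*31+74)%997=942 h(1,31)=(1*31+31)%997=62 h(12,47)=(12*31+47)%997=419 -> [906, 942, 62, 419]
  L2: h(906,942)=(906*31+942)%997=115 h(62,419)=(62*31+419)%997=347 -> [115, 347]
  L3: h(115,347)=(115*31+347)%997=921 -> [921]
  root = 921 != target 470
Candidate D: set leaf[4] = 93 -> leaves = [29, 7, 96, 74, 93, 31, 12, 47]
  L0: [29, 7, 96, 74, 93, 31, 12, 47]
  L1: h(29,7)=(29*31+7)%997=906 h(96,74)=(96*31+74)%997=59 h(93,31)=(93*31+31)%997=920 h(12,47)=(12*31+47)%997=419 -> [906, 59, 920, 419]
  L2: h(906,59)=(906*31+59)%997=229 h(920,419)=(920*31+419)%997=26 -> [229, 26]
  L3: h(229,26)=(229*31+26)%997=146 -> [146]
  root = 146 != target 470
Candidate B produces the target root.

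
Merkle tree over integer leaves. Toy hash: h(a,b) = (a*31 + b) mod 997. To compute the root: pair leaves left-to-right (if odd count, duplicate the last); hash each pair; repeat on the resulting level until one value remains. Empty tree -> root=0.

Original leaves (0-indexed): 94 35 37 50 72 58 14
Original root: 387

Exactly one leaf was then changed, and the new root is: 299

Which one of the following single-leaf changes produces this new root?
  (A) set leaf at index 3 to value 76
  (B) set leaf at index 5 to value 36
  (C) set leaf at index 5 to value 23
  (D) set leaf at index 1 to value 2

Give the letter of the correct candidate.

Answer: C

Derivation:
Original leaves: [94, 35, 37, 50, 72, 58, 14]
Target new root: 299
Try each candidate change and compute the resulting root:
Candidate A: set leaf[3] = 76 -> leaves = [94, 35, 37, 76, 72, 58, 14]
  L0: [94, 35, 37, 76, 72, 58, 14]
  L1: h(94,35)=(94*31+35)%997=955 h(37,76)=(37*31+76)%997=226 h(72,58)=(72*31+58)%997=296 h(14,14)=(14*31+14)%997=448 -> [955, 226, 296, 448]
  L2: h(955,226)=(955*31+226)%997=918 h(296,448)=(296*31+448)%997=651 -> [918, 651]
  L3: h(918,651)=(918*31+651)%997=196 -> [196]
  root = 196 != target 299
Candidate B: set leaf[5] = 36 -> leaves = [94, 35, 37, 50, 72, 36, 14]
  L0: [94, 35, 37, 50, 72, 36, 14]
  L1: h(94,35)=(94*31+35)%997=955 h(37,50)=(37*31+50)%997=200 h(72,36)=(72*31+36)%997=274 h(14,14)=(14*31+14)%997=448 -> [955, 200, 274, 448]
  L2: h(955,200)=(955*31+200)%997=892 h(274,448)=(274*31+448)%997=966 -> [892, 966]
  L3: h(892,966)=(892*31+966)%997=702 -> [702]
  root = 702 != target 299
Candidate C: set leaf[5] = 23 -> leaves = [94, 35, 37, 50, 72, 23, 14]
  L0: [94, 35, 37, 50, 72, 23, 14]
  L1: h(94,35)=(94*31+35)%997=955 h(37,50)=(37*31+50)%997=200 h(72,23)=(72*31+23)%997=261 h(14,14)=(14*31+14)%997=448 -> [955, 200, 261, 448]
  L2: h(955,200)=(955*31+200)%997=892 h(261,448)=(261*31+448)%997=563 -> [892, 563]
  L3: h(892,563)=(892*31+563)%997=299 -> [299]
  root = 299 == target 299  ** MATCH **
Candidate D: set leaf[1] = 2 -> leaves = [94, 2, 37, 50, 72, 58, 14]
  L0: [94, 2, 37, 50, 72, 58, 14]
  L1: h(94,2)=(94*31+2)%997=922 h(37,50)=(37*31+50)%997=200 h(72,58)=(72*31+58)%997=296 h(14,14)=(14*31+14)%997=448 -> [922, 200, 296, 448]
  L2: h(922,200)=(922*31+200)%997=866 h(296,448)=(296*31+448)%997=651 -> [866, 651]
  L3: h(866,651)=(866*31+651)%997=578 -> [578]
  root = 578 != target 299
Candidate C produces the target root.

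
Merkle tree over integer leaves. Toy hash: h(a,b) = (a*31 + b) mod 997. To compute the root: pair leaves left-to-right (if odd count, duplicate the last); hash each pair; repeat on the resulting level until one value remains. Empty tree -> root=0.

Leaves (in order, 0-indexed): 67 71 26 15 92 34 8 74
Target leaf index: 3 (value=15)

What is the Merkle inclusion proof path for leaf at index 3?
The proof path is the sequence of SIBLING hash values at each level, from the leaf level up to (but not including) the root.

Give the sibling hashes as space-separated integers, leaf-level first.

Answer: 26 154 58

Derivation:
L0 (leaves): [67, 71, 26, 15, 92, 34, 8, 74], target index=3
L1: h(67,71)=(67*31+71)%997=154 [pair 0] h(26,15)=(26*31+15)%997=821 [pair 1] h(92,34)=(92*31+34)%997=892 [pair 2] h(8,74)=(8*31+74)%997=322 [pair 3] -> [154, 821, 892, 322]
  Sibling for proof at L0: 26
L2: h(154,821)=(154*31+821)%997=610 [pair 0] h(892,322)=(892*31+322)%997=58 [pair 1] -> [610, 58]
  Sibling for proof at L1: 154
L3: h(610,58)=(610*31+58)%997=25 [pair 0] -> [25]
  Sibling for proof at L2: 58
Root: 25
Proof path (sibling hashes from leaf to root): [26, 154, 58]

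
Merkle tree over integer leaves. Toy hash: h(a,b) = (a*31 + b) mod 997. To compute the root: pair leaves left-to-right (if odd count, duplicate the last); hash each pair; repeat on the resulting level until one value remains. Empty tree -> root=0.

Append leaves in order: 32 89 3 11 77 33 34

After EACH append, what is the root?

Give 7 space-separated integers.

Answer: 32 84 706 714 285 871 536

Derivation:
After append 32 (leaves=[32]):
  L0: [32]
  root=32
After append 89 (leaves=[32, 89]):
  L0: [32, 89]
  L1: h(32,89)=(32*31+89)%997=84 -> [84]
  root=84
After append 3 (leaves=[32, 89, 3]):
  L0: [32, 89, 3]
  L1: h(32,89)=(32*31+89)%997=84 h(3,3)=(3*31+3)%997=96 -> [84, 96]
  L2: h(84,96)=(84*31+96)%997=706 -> [706]
  root=706
After append 11 (leaves=[32, 89, 3, 11]):
  L0: [32, 89, 3, 11]
  L1: h(32,89)=(32*31+89)%997=84 h(3,11)=(3*31+11)%997=104 -> [84, 104]
  L2: h(84,104)=(84*31+104)%997=714 -> [714]
  root=714
After append 77 (leaves=[32, 89, 3, 11, 77]):
  L0: [32, 89, 3, 11, 77]
  L1: h(32,89)=(32*31+89)%997=84 h(3,11)=(3*31+11)%997=104 h(77,77)=(77*31+77)%997=470 -> [84, 104, 470]
  L2: h(84,104)=(84*31+104)%997=714 h(470,470)=(470*31+470)%997=85 -> [714, 85]
  L3: h(714,85)=(714*31+85)%997=285 -> [285]
  root=285
After append 33 (leaves=[32, 89, 3, 11, 77, 33]):
  L0: [32, 89, 3, 11, 77, 33]
  L1: h(32,89)=(32*31+89)%997=84 h(3,11)=(3*31+11)%997=104 h(77,33)=(77*31+33)%997=426 -> [84, 104, 426]
  L2: h(84,104)=(84*31+104)%997=714 h(426,426)=(426*31+426)%997=671 -> [714, 671]
  L3: h(714,671)=(714*31+671)%997=871 -> [871]
  root=871
After append 34 (leaves=[32, 89, 3, 11, 77, 33, 34]):
  L0: [32, 89, 3, 11, 77, 33, 34]
  L1: h(32,89)=(32*31+89)%997=84 h(3,11)=(3*31+11)%997=104 h(77,33)=(77*31+33)%997=426 h(34,34)=(34*31+34)%997=91 -> [84, 104, 426, 91]
  L2: h(84,104)=(84*31+104)%997=714 h(426,91)=(426*31+91)%997=336 -> [714, 336]
  L3: h(714,336)=(714*31+336)%997=536 -> [536]
  root=536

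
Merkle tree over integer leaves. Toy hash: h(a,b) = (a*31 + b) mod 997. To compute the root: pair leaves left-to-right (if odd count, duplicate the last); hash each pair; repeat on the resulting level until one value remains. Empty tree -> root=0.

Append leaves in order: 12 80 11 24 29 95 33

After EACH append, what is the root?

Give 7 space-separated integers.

Answer: 12 452 406 419 811 929 991

Derivation:
After append 12 (leaves=[12]):
  L0: [12]
  root=12
After append 80 (leaves=[12, 80]):
  L0: [12, 80]
  L1: h(12,80)=(12*31+80)%997=452 -> [452]
  root=452
After append 11 (leaves=[12, 80, 11]):
  L0: [12, 80, 11]
  L1: h(12,80)=(12*31+80)%997=452 h(11,11)=(11*31+11)%997=352 -> [452, 352]
  L2: h(452,352)=(452*31+352)%997=406 -> [406]
  root=406
After append 24 (leaves=[12, 80, 11, 24]):
  L0: [12, 80, 11, 24]
  L1: h(12,80)=(12*31+80)%997=452 h(11,24)=(11*31+24)%997=365 -> [452, 365]
  L2: h(452,365)=(452*31+365)%997=419 -> [419]
  root=419
After append 29 (leaves=[12, 80, 11, 24, 29]):
  L0: [12, 80, 11, 24, 29]
  L1: h(12,80)=(12*31+80)%997=452 h(11,24)=(11*31+24)%997=365 h(29,29)=(29*31+29)%997=928 -> [452, 365, 928]
  L2: h(452,365)=(452*31+365)%997=419 h(928,928)=(928*31+928)%997=783 -> [419, 783]
  L3: h(419,783)=(419*31+783)%997=811 -> [811]
  root=811
After append 95 (leaves=[12, 80, 11, 24, 29, 95]):
  L0: [12, 80, 11, 24, 29, 95]
  L1: h(12,80)=(12*31+80)%997=452 h(11,24)=(11*31+24)%997=365 h(29,95)=(29*31+95)%997=994 -> [452, 365, 994]
  L2: h(452,365)=(452*31+365)%997=419 h(994,994)=(994*31+994)%997=901 -> [419, 901]
  L3: h(419,901)=(419*31+901)%997=929 -> [929]
  root=929
After append 33 (leaves=[12, 80, 11, 24, 29, 95, 33]):
  L0: [12, 80, 11, 24, 29, 95, 33]
  L1: h(12,80)=(12*31+80)%997=452 h(11,24)=(11*31+24)%997=365 h(29,95)=(29*31+95)%997=994 h(33,33)=(33*31+33)%997=59 -> [452, 365, 994, 59]
  L2: h(452,365)=(452*31+365)%997=419 h(994,59)=(994*31+59)%997=963 -> [419, 963]
  L3: h(419,963)=(419*31+963)%997=991 -> [991]
  root=991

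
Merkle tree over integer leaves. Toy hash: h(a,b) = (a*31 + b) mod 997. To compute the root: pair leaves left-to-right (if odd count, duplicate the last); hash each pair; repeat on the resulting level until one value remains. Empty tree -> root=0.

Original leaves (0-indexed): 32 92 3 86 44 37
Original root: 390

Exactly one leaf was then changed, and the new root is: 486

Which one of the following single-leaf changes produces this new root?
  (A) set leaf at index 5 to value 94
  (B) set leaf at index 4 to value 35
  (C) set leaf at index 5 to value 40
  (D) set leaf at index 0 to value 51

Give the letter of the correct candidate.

Answer: C

Derivation:
Original leaves: [32, 92, 3, 86, 44, 37]
Target new root: 486
Try each candidate change and compute the resulting root:
Candidate A: set leaf[5] = 94 -> leaves = [32, 92, 3, 86, 44, 94]
  L0: [32, 92, 3, 86, 44, 94]
  L1: h(32,92)=(32*31+92)%997=87 h(3,86)=(3*31+86)%997=179 h(44,94)=(44*31+94)%997=461 -> [87, 179, 461]
  L2: h(87,179)=(87*31+179)%997=882 h(461,461)=(461*31+461)%997=794 -> [882, 794]
  L3: h(882,794)=(882*31+794)%997=220 -> [220]
  root = 220 != target 486
Candidate B: set leaf[4] = 35 -> leaves = [32, 92, 3, 86, 35, 37]
  L0: [32, 92, 3, 86, 35, 37]
  L1: h(32,92)=(32*31+92)%997=87 h(3,86)=(3*31+86)%997=179 h(35,37)=(35*31+37)%997=125 -> [87, 179, 125]
  L2: h(87,179)=(87*31+179)%997=882 h(125,125)=(125*31+125)%997=12 -> [882, 12]
  L3: h(882,12)=(882*31+12)%997=435 -> [435]
  root = 435 != target 486
Candidate C: set leaf[5] = 40 -> leaves = [32, 92, 3, 86, 44, 40]
  L0: [32, 92, 3, 86, 44, 40]
  L1: h(32,92)=(32*31+92)%997=87 h(3,86)=(3*31+86)%997=179 h(44,40)=(44*31+40)%997=407 -> [87, 179, 407]
  L2: h(87,179)=(87*31+179)%997=882 h(407,407)=(407*31+407)%997=63 -> [882, 63]
  L3: h(882,63)=(882*31+63)%997=486 -> [486]
  root = 486 == target 486  ** MATCH **
Candidate D: set leaf[0] = 51 -> leaves = [51, 92, 3, 86, 44, 37]
  L0: [51, 92, 3, 86, 44, 37]
  L1: h(51,92)=(51*31+92)%997=676 h(3,86)=(3*31+86)%997=179 h(44,37)=(44*31+37)%997=404 -> [676, 179, 404]
  L2: h(676,179)=(676*31+179)%997=198 h(404,404)=(404*31+404)%997=964 -> [198, 964]
  L3: h(198,964)=(198*31+964)%997=123 -> [123]
  root = 123 != target 486
Candidate C produces the target root.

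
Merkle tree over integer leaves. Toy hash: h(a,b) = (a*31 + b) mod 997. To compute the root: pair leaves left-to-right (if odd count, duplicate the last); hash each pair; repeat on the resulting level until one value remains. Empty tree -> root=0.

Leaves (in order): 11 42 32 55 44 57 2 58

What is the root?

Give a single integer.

Answer: 29

Derivation:
L0: [11, 42, 32, 55, 44, 57, 2, 58]
L1: h(11,42)=(11*31+42)%997=383 h(32,55)=(32*31+55)%997=50 h(44,57)=(44*31+57)%997=424 h(2,58)=(2*31+58)%997=120 -> [383, 50, 424, 120]
L2: h(383,50)=(383*31+50)%997=956 h(424,120)=(424*31+120)%997=303 -> [956, 303]
L3: h(956,303)=(956*31+303)%997=29 -> [29]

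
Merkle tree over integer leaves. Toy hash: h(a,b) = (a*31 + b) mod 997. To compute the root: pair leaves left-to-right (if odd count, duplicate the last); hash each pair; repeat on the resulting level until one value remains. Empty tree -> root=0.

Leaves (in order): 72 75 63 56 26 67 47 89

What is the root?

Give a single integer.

L0: [72, 75, 63, 56, 26, 67, 47, 89]
L1: h(72,75)=(72*31+75)%997=313 h(63,56)=(63*31+56)%997=15 h(26,67)=(26*31+67)%997=873 h(47,89)=(47*31+89)%997=549 -> [313, 15, 873, 549]
L2: h(313,15)=(313*31+15)%997=745 h(873,549)=(873*31+549)%997=693 -> [745, 693]
L3: h(745,693)=(745*31+693)%997=857 -> [857]

Answer: 857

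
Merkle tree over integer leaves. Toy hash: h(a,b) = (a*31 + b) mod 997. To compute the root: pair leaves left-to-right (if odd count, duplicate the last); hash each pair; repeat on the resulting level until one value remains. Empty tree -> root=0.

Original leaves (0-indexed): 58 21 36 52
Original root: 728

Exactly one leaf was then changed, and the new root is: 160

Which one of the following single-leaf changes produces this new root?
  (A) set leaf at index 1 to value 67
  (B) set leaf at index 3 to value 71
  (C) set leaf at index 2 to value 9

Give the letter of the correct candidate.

Original leaves: [58, 21, 36, 52]
Target new root: 160
Try each candidate change and compute the resulting root:
Candidate A: set leaf[1] = 67 -> leaves = [58, 67, 36, 52]
  L0: [58, 67, 36, 52]
  L1: h(58,67)=(58*31+67)%997=868 h(36,52)=(36*31+52)%997=171 -> [868, 171]
  L2: h(868,171)=(868*31+171)%997=160 -> [160]
  root = 160 == target 160  ** MATCH **
Candidate B: set leaf[3] = 71 -> leaves = [58, 21, 36, 71]
  L0: [58, 21, 36, 71]
  L1: h(58,21)=(58*31+21)%997=822 h(36,71)=(36*31+71)%997=190 -> [822, 190]
  L2: h(822,190)=(822*31+190)%997=747 -> [747]
  root = 747 != target 160
Candidate C: set leaf[2] = 9 -> leaves = [58, 21, 9, 52]
  L0: [58, 21, 9, 52]
  L1: h(58,21)=(58*31+21)%997=822 h(9,52)=(9*31+52)%997=331 -> [822, 331]
  L2: h(822,331)=(822*31+331)%997=888 -> [888]
  root = 888 != target 160
Candidate A produces the target root.

Answer: A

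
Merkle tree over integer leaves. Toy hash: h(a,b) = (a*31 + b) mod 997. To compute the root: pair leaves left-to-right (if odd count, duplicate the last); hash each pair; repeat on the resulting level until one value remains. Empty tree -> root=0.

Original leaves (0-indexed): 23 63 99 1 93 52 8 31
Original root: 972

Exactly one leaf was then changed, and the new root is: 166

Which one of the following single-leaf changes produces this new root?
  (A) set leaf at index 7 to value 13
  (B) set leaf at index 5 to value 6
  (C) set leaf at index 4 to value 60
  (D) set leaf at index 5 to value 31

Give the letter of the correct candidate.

Original leaves: [23, 63, 99, 1, 93, 52, 8, 31]
Target new root: 166
Try each candidate change and compute the resulting root:
Candidate A: set leaf[7] = 13 -> leaves = [23, 63, 99, 1, 93, 52, 8, 13]
  L0: [23, 63, 99, 1, 93, 52, 8, 13]
  L1: h(23,63)=(23*31+63)%997=776 h(99,1)=(99*31+1)%997=79 h(93,52)=(93*31+52)%997=941 h(8,13)=(8*31+13)%997=261 -> [776, 79, 941, 261]
  L2: h(776,79)=(776*31+79)%997=207 h(941,261)=(941*31+261)%997=519 -> [207, 519]
  L3: h(207,519)=(207*31+519)%997=954 -> [954]
  root = 954 != target 166
Candidate B: set leaf[5] = 6 -> leaves = [23, 63, 99, 1, 93, 6, 8, 31]
  L0: [23, 63, 99, 1, 93, 6, 8, 31]
  L1: h(23,63)=(23*31+63)%997=776 h(99,1)=(99*31+1)%997=79 h(93,6)=(93*31+6)%997=895 h(8,31)=(8*31+31)%997=279 -> [776, 79, 895, 279]
  L2: h(776,79)=(776*31+79)%997=207 h(895,279)=(895*31+279)%997=108 -> [207, 108]
  L3: h(207,108)=(207*31+108)%997=543 -> [543]
  root = 543 != target 166
Candidate C: set leaf[4] = 60 -> leaves = [23, 63, 99, 1, 60, 52, 8, 31]
  L0: [23, 63, 99, 1, 60, 52, 8, 31]
  L1: h(23,63)=(23*31+63)%997=776 h(99,1)=(99*31+1)%997=79 h(60,52)=(60*31+52)%997=915 h(8,31)=(8*31+31)%997=279 -> [776, 79, 915, 279]
  L2: h(776,79)=(776*31+79)%997=207 h(915,279)=(915*31+279)%997=728 -> [207, 728]
  L3: h(207,728)=(207*31+728)%997=166 -> [166]
  root = 166 == target 166  ** MATCH **
Candidate D: set leaf[5] = 31 -> leaves = [23, 63, 99, 1, 93, 31, 8, 31]
  L0: [23, 63, 99, 1, 93, 31, 8, 31]
  L1: h(23,63)=(23*31+63)%997=776 h(99,1)=(99*31+1)%997=79 h(93,31)=(93*31+31)%997=920 h(8,31)=(8*31+31)%997=279 -> [776, 79, 920, 279]
  L2: h(776,79)=(776*31+79)%997=207 h(920,279)=(920*31+279)%997=883 -> [207, 883]
  L3: h(207,883)=(207*31+883)%997=321 -> [321]
  root = 321 != target 166
Candidate C produces the target root.

Answer: C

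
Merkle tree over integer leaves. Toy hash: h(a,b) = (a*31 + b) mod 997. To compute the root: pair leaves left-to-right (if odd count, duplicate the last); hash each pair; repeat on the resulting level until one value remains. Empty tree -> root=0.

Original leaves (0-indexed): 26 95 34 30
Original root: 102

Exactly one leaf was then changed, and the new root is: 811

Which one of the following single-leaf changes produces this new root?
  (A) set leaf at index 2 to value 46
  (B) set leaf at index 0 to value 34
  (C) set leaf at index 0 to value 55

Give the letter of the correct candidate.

Answer: B

Derivation:
Original leaves: [26, 95, 34, 30]
Target new root: 811
Try each candidate change and compute the resulting root:
Candidate A: set leaf[2] = 46 -> leaves = [26, 95, 46, 30]
  L0: [26, 95, 46, 30]
  L1: h(26,95)=(26*31+95)%997=901 h(46,30)=(46*31+30)%997=459 -> [901, 459]
  L2: h(901,459)=(901*31+459)%997=474 -> [474]
  root = 474 != target 811
Candidate B: set leaf[0] = 34 -> leaves = [34, 95, 34, 30]
  L0: [34, 95, 34, 30]
  L1: h(34,95)=(34*31+95)%997=152 h(34,30)=(34*31+30)%997=87 -> [152, 87]
  L2: h(152,87)=(152*31+87)%997=811 -> [811]
  root = 811 == target 811  ** MATCH **
Candidate C: set leaf[0] = 55 -> leaves = [55, 95, 34, 30]
  L0: [55, 95, 34, 30]
  L1: h(55,95)=(55*31+95)%997=803 h(34,30)=(34*31+30)%997=87 -> [803, 87]
  L2: h(803,87)=(803*31+87)%997=55 -> [55]
  root = 55 != target 811
Candidate B produces the target root.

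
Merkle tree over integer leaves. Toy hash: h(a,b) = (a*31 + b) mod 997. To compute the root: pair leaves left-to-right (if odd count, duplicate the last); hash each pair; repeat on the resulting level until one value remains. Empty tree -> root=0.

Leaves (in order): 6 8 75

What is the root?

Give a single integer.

L0: [6, 8, 75]
L1: h(6,8)=(6*31+8)%997=194 h(75,75)=(75*31+75)%997=406 -> [194, 406]
L2: h(194,406)=(194*31+406)%997=438 -> [438]

Answer: 438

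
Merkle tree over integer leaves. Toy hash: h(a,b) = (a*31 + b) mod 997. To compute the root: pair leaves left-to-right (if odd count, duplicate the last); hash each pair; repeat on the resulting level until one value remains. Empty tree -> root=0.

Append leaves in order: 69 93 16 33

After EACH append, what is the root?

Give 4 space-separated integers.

After append 69 (leaves=[69]):
  L0: [69]
  root=69
After append 93 (leaves=[69, 93]):
  L0: [69, 93]
  L1: h(69,93)=(69*31+93)%997=238 -> [238]
  root=238
After append 16 (leaves=[69, 93, 16]):
  L0: [69, 93, 16]
  L1: h(69,93)=(69*31+93)%997=238 h(16,16)=(16*31+16)%997=512 -> [238, 512]
  L2: h(238,512)=(238*31+512)%997=911 -> [911]
  root=911
After append 33 (leaves=[69, 93, 16, 33]):
  L0: [69, 93, 16, 33]
  L1: h(69,93)=(69*31+93)%997=238 h(16,33)=(16*31+33)%997=529 -> [238, 529]
  L2: h(238,529)=(238*31+529)%997=928 -> [928]
  root=928

Answer: 69 238 911 928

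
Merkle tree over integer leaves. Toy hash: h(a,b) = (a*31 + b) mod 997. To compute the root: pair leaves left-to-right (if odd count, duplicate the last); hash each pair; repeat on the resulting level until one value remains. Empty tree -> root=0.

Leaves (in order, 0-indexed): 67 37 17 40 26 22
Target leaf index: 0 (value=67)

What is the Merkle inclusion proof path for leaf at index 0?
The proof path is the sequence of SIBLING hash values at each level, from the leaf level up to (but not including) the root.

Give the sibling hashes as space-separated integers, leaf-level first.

Answer: 37 567 574

Derivation:
L0 (leaves): [67, 37, 17, 40, 26, 22], target index=0
L1: h(67,37)=(67*31+37)%997=120 [pair 0] h(17,40)=(17*31+40)%997=567 [pair 1] h(26,22)=(26*31+22)%997=828 [pair 2] -> [120, 567, 828]
  Sibling for proof at L0: 37
L2: h(120,567)=(120*31+567)%997=299 [pair 0] h(828,828)=(828*31+828)%997=574 [pair 1] -> [299, 574]
  Sibling for proof at L1: 567
L3: h(299,574)=(299*31+574)%997=870 [pair 0] -> [870]
  Sibling for proof at L2: 574
Root: 870
Proof path (sibling hashes from leaf to root): [37, 567, 574]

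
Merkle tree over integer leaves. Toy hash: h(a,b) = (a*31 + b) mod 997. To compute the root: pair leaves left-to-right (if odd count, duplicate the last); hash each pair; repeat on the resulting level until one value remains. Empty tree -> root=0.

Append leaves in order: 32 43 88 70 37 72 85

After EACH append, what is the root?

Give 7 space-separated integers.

Answer: 32 38 6 985 627 750 257

Derivation:
After append 32 (leaves=[32]):
  L0: [32]
  root=32
After append 43 (leaves=[32, 43]):
  L0: [32, 43]
  L1: h(32,43)=(32*31+43)%997=38 -> [38]
  root=38
After append 88 (leaves=[32, 43, 88]):
  L0: [32, 43, 88]
  L1: h(32,43)=(32*31+43)%997=38 h(88,88)=(88*31+88)%997=822 -> [38, 822]
  L2: h(38,822)=(38*31+822)%997=6 -> [6]
  root=6
After append 70 (leaves=[32, 43, 88, 70]):
  L0: [32, 43, 88, 70]
  L1: h(32,43)=(32*31+43)%997=38 h(88,70)=(88*31+70)%997=804 -> [38, 804]
  L2: h(38,804)=(38*31+804)%997=985 -> [985]
  root=985
After append 37 (leaves=[32, 43, 88, 70, 37]):
  L0: [32, 43, 88, 70, 37]
  L1: h(32,43)=(32*31+43)%997=38 h(88,70)=(88*31+70)%997=804 h(37,37)=(37*31+37)%997=187 -> [38, 804, 187]
  L2: h(38,804)=(38*31+804)%997=985 h(187,187)=(187*31+187)%997=2 -> [985, 2]
  L3: h(985,2)=(985*31+2)%997=627 -> [627]
  root=627
After append 72 (leaves=[32, 43, 88, 70, 37, 72]):
  L0: [32, 43, 88, 70, 37, 72]
  L1: h(32,43)=(32*31+43)%997=38 h(88,70)=(88*31+70)%997=804 h(37,72)=(37*31+72)%997=222 -> [38, 804, 222]
  L2: h(38,804)=(38*31+804)%997=985 h(222,222)=(222*31+222)%997=125 -> [985, 125]
  L3: h(985,125)=(985*31+125)%997=750 -> [750]
  root=750
After append 85 (leaves=[32, 43, 88, 70, 37, 72, 85]):
  L0: [32, 43, 88, 70, 37, 72, 85]
  L1: h(32,43)=(32*31+43)%997=38 h(88,70)=(88*31+70)%997=804 h(37,72)=(37*31+72)%997=222 h(85,85)=(85*31+85)%997=726 -> [38, 804, 222, 726]
  L2: h(38,804)=(38*31+804)%997=985 h(222,726)=(222*31+726)%997=629 -> [985, 629]
  L3: h(985,629)=(985*31+629)%997=257 -> [257]
  root=257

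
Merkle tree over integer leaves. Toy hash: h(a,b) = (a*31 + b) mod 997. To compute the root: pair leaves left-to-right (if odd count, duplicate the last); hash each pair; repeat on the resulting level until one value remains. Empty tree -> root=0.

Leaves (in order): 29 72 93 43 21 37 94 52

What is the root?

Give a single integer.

Answer: 284

Derivation:
L0: [29, 72, 93, 43, 21, 37, 94, 52]
L1: h(29,72)=(29*31+72)%997=971 h(93,43)=(93*31+43)%997=932 h(21,37)=(21*31+37)%997=688 h(94,52)=(94*31+52)%997=972 -> [971, 932, 688, 972]
L2: h(971,932)=(971*31+932)%997=126 h(688,972)=(688*31+972)%997=366 -> [126, 366]
L3: h(126,366)=(126*31+366)%997=284 -> [284]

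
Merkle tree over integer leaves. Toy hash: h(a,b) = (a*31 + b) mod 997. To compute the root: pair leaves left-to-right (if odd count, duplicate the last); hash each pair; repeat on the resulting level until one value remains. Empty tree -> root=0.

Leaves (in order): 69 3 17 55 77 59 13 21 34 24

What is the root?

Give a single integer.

L0: [69, 3, 17, 55, 77, 59, 13, 21, 34, 24]
L1: h(69,3)=(69*31+3)%997=148 h(17,55)=(17*31+55)%997=582 h(77,59)=(77*31+59)%997=452 h(13,21)=(13*31+21)%997=424 h(34,24)=(34*31+24)%997=81 -> [148, 582, 452, 424, 81]
L2: h(148,582)=(148*31+582)%997=185 h(452,424)=(452*31+424)%997=478 h(81,81)=(81*31+81)%997=598 -> [185, 478, 598]
L3: h(185,478)=(185*31+478)%997=231 h(598,598)=(598*31+598)%997=193 -> [231, 193]
L4: h(231,193)=(231*31+193)%997=375 -> [375]

Answer: 375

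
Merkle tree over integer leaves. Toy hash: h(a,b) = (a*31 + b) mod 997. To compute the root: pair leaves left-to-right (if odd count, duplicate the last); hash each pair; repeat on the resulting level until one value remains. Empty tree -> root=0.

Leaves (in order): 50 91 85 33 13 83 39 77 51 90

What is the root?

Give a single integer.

L0: [50, 91, 85, 33, 13, 83, 39, 77, 51, 90]
L1: h(50,91)=(50*31+91)%997=644 h(85,33)=(85*31+33)%997=674 h(13,83)=(13*31+83)%997=486 h(39,77)=(39*31+77)%997=289 h(51,90)=(51*31+90)%997=674 -> [644, 674, 486, 289, 674]
L2: h(644,674)=(644*31+674)%997=698 h(486,289)=(486*31+289)%997=400 h(674,674)=(674*31+674)%997=631 -> [698, 400, 631]
L3: h(698,400)=(698*31+400)%997=104 h(631,631)=(631*31+631)%997=252 -> [104, 252]
L4: h(104,252)=(104*31+252)%997=485 -> [485]

Answer: 485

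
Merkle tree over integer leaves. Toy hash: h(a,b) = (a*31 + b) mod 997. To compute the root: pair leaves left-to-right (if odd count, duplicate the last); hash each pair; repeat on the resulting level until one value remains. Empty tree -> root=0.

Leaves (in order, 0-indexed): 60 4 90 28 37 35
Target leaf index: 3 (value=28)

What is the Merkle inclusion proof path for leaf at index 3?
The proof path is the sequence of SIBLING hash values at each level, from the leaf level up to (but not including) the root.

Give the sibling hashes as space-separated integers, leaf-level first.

Answer: 90 867 935

Derivation:
L0 (leaves): [60, 4, 90, 28, 37, 35], target index=3
L1: h(60,4)=(60*31+4)%997=867 [pair 0] h(90,28)=(90*31+28)%997=824 [pair 1] h(37,35)=(37*31+35)%997=185 [pair 2] -> [867, 824, 185]
  Sibling for proof at L0: 90
L2: h(867,824)=(867*31+824)%997=782 [pair 0] h(185,185)=(185*31+185)%997=935 [pair 1] -> [782, 935]
  Sibling for proof at L1: 867
L3: h(782,935)=(782*31+935)%997=252 [pair 0] -> [252]
  Sibling for proof at L2: 935
Root: 252
Proof path (sibling hashes from leaf to root): [90, 867, 935]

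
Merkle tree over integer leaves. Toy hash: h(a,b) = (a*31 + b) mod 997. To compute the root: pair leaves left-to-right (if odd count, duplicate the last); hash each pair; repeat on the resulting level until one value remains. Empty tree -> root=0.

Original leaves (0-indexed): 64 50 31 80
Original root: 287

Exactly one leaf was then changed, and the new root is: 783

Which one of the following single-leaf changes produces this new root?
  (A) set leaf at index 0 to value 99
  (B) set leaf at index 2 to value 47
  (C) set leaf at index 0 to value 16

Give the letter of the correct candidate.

Answer: B

Derivation:
Original leaves: [64, 50, 31, 80]
Target new root: 783
Try each candidate change and compute the resulting root:
Candidate A: set leaf[0] = 99 -> leaves = [99, 50, 31, 80]
  L0: [99, 50, 31, 80]
  L1: h(99,50)=(99*31+50)%997=128 h(31,80)=(31*31+80)%997=44 -> [128, 44]
  L2: h(128,44)=(128*31+44)%997=24 -> [24]
  root = 24 != target 783
Candidate B: set leaf[2] = 47 -> leaves = [64, 50, 47, 80]
  L0: [64, 50, 47, 80]
  L1: h(64,50)=(64*31+50)%997=40 h(47,80)=(47*31+80)%997=540 -> [40, 540]
  L2: h(40,540)=(40*31+540)%997=783 -> [783]
  root = 783 == target 783  ** MATCH **
Candidate C: set leaf[0] = 16 -> leaves = [16, 50, 31, 80]
  L0: [16, 50, 31, 80]
  L1: h(16,50)=(16*31+50)%997=546 h(31,80)=(31*31+80)%997=44 -> [546, 44]
  L2: h(546,44)=(546*31+44)%997=21 -> [21]
  root = 21 != target 783
Candidate B produces the target root.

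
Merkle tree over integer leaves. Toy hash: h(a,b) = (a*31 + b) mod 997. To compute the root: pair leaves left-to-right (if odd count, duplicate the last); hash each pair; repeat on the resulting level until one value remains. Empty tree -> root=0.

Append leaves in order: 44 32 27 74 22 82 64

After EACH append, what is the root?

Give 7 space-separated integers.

After append 44 (leaves=[44]):
  L0: [44]
  root=44
After append 32 (leaves=[44, 32]):
  L0: [44, 32]
  L1: h(44,32)=(44*31+32)%997=399 -> [399]
  root=399
After append 27 (leaves=[44, 32, 27]):
  L0: [44, 32, 27]
  L1: h(44,32)=(44*31+32)%997=399 h(27,27)=(27*31+27)%997=864 -> [399, 864]
  L2: h(399,864)=(399*31+864)%997=272 -> [272]
  root=272
After append 74 (leaves=[44, 32, 27, 74]):
  L0: [44, 32, 27, 74]
  L1: h(44,32)=(44*31+32)%997=399 h(27,74)=(27*31+74)%997=911 -> [399, 911]
  L2: h(399,911)=(399*31+911)%997=319 -> [319]
  root=319
After append 22 (leaves=[44, 32, 27, 74, 22]):
  L0: [44, 32, 27, 74, 22]
  L1: h(44,32)=(44*31+32)%997=399 h(27,74)=(27*31+74)%997=911 h(22,22)=(22*31+22)%997=704 -> [399, 911, 704]
  L2: h(399,911)=(399*31+911)%997=319 h(704,704)=(704*31+704)%997=594 -> [319, 594]
  L3: h(319,594)=(319*31+594)%997=513 -> [513]
  root=513
After append 82 (leaves=[44, 32, 27, 74, 22, 82]):
  L0: [44, 32, 27, 74, 22, 82]
  L1: h(44,32)=(44*31+32)%997=399 h(27,74)=(27*31+74)%997=911 h(22,82)=(22*31+82)%997=764 -> [399, 911, 764]
  L2: h(399,911)=(399*31+911)%997=319 h(764,764)=(764*31+764)%997=520 -> [319, 520]
  L3: h(319,520)=(319*31+520)%997=439 -> [439]
  root=439
After append 64 (leaves=[44, 32, 27, 74, 22, 82, 64]):
  L0: [44, 32, 27, 74, 22, 82, 64]
  L1: h(44,32)=(44*31+32)%997=399 h(27,74)=(27*31+74)%997=911 h(22,82)=(22*31+82)%997=764 h(64,64)=(64*31+64)%997=54 -> [399, 911, 764, 54]
  L2: h(399,911)=(399*31+911)%997=319 h(764,54)=(764*31+54)%997=807 -> [319, 807]
  L3: h(319,807)=(319*31+807)%997=726 -> [726]
  root=726

Answer: 44 399 272 319 513 439 726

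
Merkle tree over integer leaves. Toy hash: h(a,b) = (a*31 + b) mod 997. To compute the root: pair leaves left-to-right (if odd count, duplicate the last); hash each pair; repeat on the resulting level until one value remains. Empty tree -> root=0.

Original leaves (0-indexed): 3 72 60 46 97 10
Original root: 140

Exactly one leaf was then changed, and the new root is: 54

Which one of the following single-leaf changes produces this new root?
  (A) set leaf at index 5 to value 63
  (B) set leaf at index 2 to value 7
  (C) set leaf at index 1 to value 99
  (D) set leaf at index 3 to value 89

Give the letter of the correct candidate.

Original leaves: [3, 72, 60, 46, 97, 10]
Target new root: 54
Try each candidate change and compute the resulting root:
Candidate A: set leaf[5] = 63 -> leaves = [3, 72, 60, 46, 97, 63]
  L0: [3, 72, 60, 46, 97, 63]
  L1: h(3,72)=(3*31+72)%997=165 h(60,46)=(60*31+46)%997=909 h(97,63)=(97*31+63)%997=79 -> [165, 909, 79]
  L2: h(165,909)=(165*31+909)%997=42 h(79,79)=(79*31+79)%997=534 -> [42, 534]
  L3: h(42,534)=(42*31+534)%997=839 -> [839]
  root = 839 != target 54
Candidate B: set leaf[2] = 7 -> leaves = [3, 72, 7, 46, 97, 10]
  L0: [3, 72, 7, 46, 97, 10]
  L1: h(3,72)=(3*31+72)%997=165 h(7,46)=(7*31+46)%997=263 h(97,10)=(97*31+10)%997=26 -> [165, 263, 26]
  L2: h(165,263)=(165*31+263)%997=393 h(26,26)=(26*31+26)%997=832 -> [393, 832]
  L3: h(393,832)=(393*31+832)%997=54 -> [54]
  root = 54 == target 54  ** MATCH **
Candidate C: set leaf[1] = 99 -> leaves = [3, 99, 60, 46, 97, 10]
  L0: [3, 99, 60, 46, 97, 10]
  L1: h(3,99)=(3*31+99)%997=192 h(60,46)=(60*31+46)%997=909 h(97,10)=(97*31+10)%997=26 -> [192, 909, 26]
  L2: h(192,909)=(192*31+909)%997=879 h(26,26)=(26*31+26)%997=832 -> [879, 832]
  L3: h(879,832)=(879*31+832)%997=165 -> [165]
  root = 165 != target 54
Candidate D: set leaf[3] = 89 -> leaves = [3, 72, 60, 89, 97, 10]
  L0: [3, 72, 60, 89, 97, 10]
  L1: h(3,72)=(3*31+72)%997=165 h(60,89)=(60*31+89)%997=952 h(97,10)=(97*31+10)%997=26 -> [165, 952, 26]
  L2: h(165,952)=(165*31+952)%997=85 h(26,26)=(26*31+26)%997=832 -> [85, 832]
  L3: h(85,832)=(85*31+832)%997=476 -> [476]
  root = 476 != target 54
Candidate B produces the target root.

Answer: B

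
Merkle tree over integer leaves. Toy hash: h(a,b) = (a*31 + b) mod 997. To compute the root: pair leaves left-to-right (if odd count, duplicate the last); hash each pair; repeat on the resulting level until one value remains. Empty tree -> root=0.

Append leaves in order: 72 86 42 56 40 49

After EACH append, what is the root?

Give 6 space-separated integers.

Answer: 72 324 421 435 607 895

Derivation:
After append 72 (leaves=[72]):
  L0: [72]
  root=72
After append 86 (leaves=[72, 86]):
  L0: [72, 86]
  L1: h(72,86)=(72*31+86)%997=324 -> [324]
  root=324
After append 42 (leaves=[72, 86, 42]):
  L0: [72, 86, 42]
  L1: h(72,86)=(72*31+86)%997=324 h(42,42)=(42*31+42)%997=347 -> [324, 347]
  L2: h(324,347)=(324*31+347)%997=421 -> [421]
  root=421
After append 56 (leaves=[72, 86, 42, 56]):
  L0: [72, 86, 42, 56]
  L1: h(72,86)=(72*31+86)%997=324 h(42,56)=(42*31+56)%997=361 -> [324, 361]
  L2: h(324,361)=(324*31+361)%997=435 -> [435]
  root=435
After append 40 (leaves=[72, 86, 42, 56, 40]):
  L0: [72, 86, 42, 56, 40]
  L1: h(72,86)=(72*31+86)%997=324 h(42,56)=(42*31+56)%997=361 h(40,40)=(40*31+40)%997=283 -> [324, 361, 283]
  L2: h(324,361)=(324*31+361)%997=435 h(283,283)=(283*31+283)%997=83 -> [435, 83]
  L3: h(435,83)=(435*31+83)%997=607 -> [607]
  root=607
After append 49 (leaves=[72, 86, 42, 56, 40, 49]):
  L0: [72, 86, 42, 56, 40, 49]
  L1: h(72,86)=(72*31+86)%997=324 h(42,56)=(42*31+56)%997=361 h(40,49)=(40*31+49)%997=292 -> [324, 361, 292]
  L2: h(324,361)=(324*31+361)%997=435 h(292,292)=(292*31+292)%997=371 -> [435, 371]
  L3: h(435,371)=(435*31+371)%997=895 -> [895]
  root=895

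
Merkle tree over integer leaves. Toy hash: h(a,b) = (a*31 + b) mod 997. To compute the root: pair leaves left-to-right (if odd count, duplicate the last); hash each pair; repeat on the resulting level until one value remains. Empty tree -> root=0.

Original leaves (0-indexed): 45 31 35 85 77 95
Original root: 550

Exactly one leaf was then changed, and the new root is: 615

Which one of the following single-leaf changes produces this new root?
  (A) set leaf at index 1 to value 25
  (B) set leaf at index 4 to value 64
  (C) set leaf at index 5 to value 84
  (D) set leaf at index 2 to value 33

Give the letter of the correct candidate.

Original leaves: [45, 31, 35, 85, 77, 95]
Target new root: 615
Try each candidate change and compute the resulting root:
Candidate A: set leaf[1] = 25 -> leaves = [45, 25, 35, 85, 77, 95]
  L0: [45, 25, 35, 85, 77, 95]
  L1: h(45,25)=(45*31+25)%997=423 h(35,85)=(35*31+85)%997=173 h(77,95)=(77*31+95)%997=488 -> [423, 173, 488]
  L2: h(423,173)=(423*31+173)%997=325 h(488,488)=(488*31+488)%997=661 -> [325, 661]
  L3: h(325,661)=(325*31+661)%997=766 -> [766]
  root = 766 != target 615
Candidate B: set leaf[4] = 64 -> leaves = [45, 31, 35, 85, 64, 95]
  L0: [45, 31, 35, 85, 64, 95]
  L1: h(45,31)=(45*31+31)%997=429 h(35,85)=(35*31+85)%997=173 h(64,95)=(64*31+95)%997=85 -> [429, 173, 85]
  L2: h(429,173)=(429*31+173)%997=511 h(85,85)=(85*31+85)%997=726 -> [511, 726]
  L3: h(511,726)=(511*31+726)%997=615 -> [615]
  root = 615 == target 615  ** MATCH **
Candidate C: set leaf[5] = 84 -> leaves = [45, 31, 35, 85, 77, 84]
  L0: [45, 31, 35, 85, 77, 84]
  L1: h(45,31)=(45*31+31)%997=429 h(35,85)=(35*31+85)%997=173 h(77,84)=(77*31+84)%997=477 -> [429, 173, 477]
  L2: h(429,173)=(429*31+173)%997=511 h(477,477)=(477*31+477)%997=309 -> [511, 309]
  L3: h(511,309)=(511*31+309)%997=198 -> [198]
  root = 198 != target 615
Candidate D: set leaf[2] = 33 -> leaves = [45, 31, 33, 85, 77, 95]
  L0: [45, 31, 33, 85, 77, 95]
  L1: h(45,31)=(45*31+31)%997=429 h(33,85)=(33*31+85)%997=111 h(77,95)=(77*31+95)%997=488 -> [429, 111, 488]
  L2: h(429,111)=(429*31+111)%997=449 h(488,488)=(488*31+488)%997=661 -> [449, 661]
  L3: h(449,661)=(449*31+661)%997=622 -> [622]
  root = 622 != target 615
Candidate B produces the target root.

Answer: B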